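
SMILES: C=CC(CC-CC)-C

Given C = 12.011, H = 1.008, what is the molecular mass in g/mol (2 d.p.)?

Molecular formula: C8H16.
M = 8×12.011 + 16×1.008 = 112.22 g/mol.

112.22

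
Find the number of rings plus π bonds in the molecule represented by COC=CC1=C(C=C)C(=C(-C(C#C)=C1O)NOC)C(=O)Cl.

Molecular formula from the SMILES: C15H14ClNO4.
DoU = (2C + 2 + N − H − X)/2 = (2·15 + 2 + 1 − 14 − 1)/2 = 18/2 = 9.
(Structurally: 1 ring(s) + 8 π bond(s) = 9.)

9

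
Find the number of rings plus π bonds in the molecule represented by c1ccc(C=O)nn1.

5

Molecular formula from the SMILES: C5H4N2O.
DoU = (2C + 2 + N − H − X)/2 = (2·5 + 2 + 2 − 4 − 0)/2 = 10/2 = 5.
(Structurally: 1 ring(s) + 4 π bond(s) = 5.)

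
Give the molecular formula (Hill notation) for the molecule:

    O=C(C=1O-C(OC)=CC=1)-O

Heavy atoms from the SMILES: 6 C, 4 O.
Implicit hydrogens by atom environment:
  2 × C (aromatic): 1 H each → 2
  2 × C (aromatic): no H
  2 × O: no H
  1 × C: 3 H
  1 × C: no H
  1 × O: 1 H
  1 × O (aromatic): no H
  Total hydrogens = 6.
Molecular formula: C6H6O4

C6H6O4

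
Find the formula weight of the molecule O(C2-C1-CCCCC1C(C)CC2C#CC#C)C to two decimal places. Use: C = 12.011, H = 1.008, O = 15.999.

230.35

Molecular formula: C16H22O.
M = 16×12.011 + 22×1.008 + 1×15.999 = 230.35 g/mol.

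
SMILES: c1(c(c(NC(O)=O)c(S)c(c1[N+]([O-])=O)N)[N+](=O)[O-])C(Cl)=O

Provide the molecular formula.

C8H5ClN4O7S

Heavy atoms from the SMILES: 8 C, 1 Cl, 4 N, 7 O, 1 S.
Implicit hydrogens by atom environment:
  6 × C (aromatic): no H
  4 × O: no H
  2 × C: no H
  2 × N (charge +1): no H
  2 × O (charge -1): no H
  1 × Cl: no H
  1 × N: 2 H
  1 × N: 1 H
  1 × O: 1 H
  1 × S: 1 H
  Total hydrogens = 5.
Molecular formula: C8H5ClN4O7S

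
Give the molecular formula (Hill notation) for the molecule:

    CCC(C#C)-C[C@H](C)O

Heavy atoms from the SMILES: 8 C, 1 O.
Implicit hydrogens by atom environment:
  3 × C: 1 H each → 3
  2 × C: 3 H each → 6
  2 × C: 2 H each → 4
  1 × C: no H
  1 × O: 1 H
  Total hydrogens = 14.
Molecular formula: C8H14O

C8H14O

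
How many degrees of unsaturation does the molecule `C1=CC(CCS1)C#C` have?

Molecular formula from the SMILES: C7H8S.
DoU = (2C + 2 + N − H − X)/2 = (2·7 + 2 + 0 − 8 − 0)/2 = 8/2 = 4.
(Structurally: 1 ring(s) + 3 π bond(s) = 4.)

4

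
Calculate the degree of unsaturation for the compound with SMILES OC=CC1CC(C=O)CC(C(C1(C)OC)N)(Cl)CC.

3

Molecular formula from the SMILES: C14H24ClNO3.
DoU = (2C + 2 + N − H − X)/2 = (2·14 + 2 + 1 − 24 − 1)/2 = 6/2 = 3.
(Structurally: 1 ring(s) + 2 π bond(s) = 3.)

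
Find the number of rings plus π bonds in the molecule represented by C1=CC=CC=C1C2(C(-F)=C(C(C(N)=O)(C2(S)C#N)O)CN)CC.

Molecular formula from the SMILES: C16H18FN3O2S.
DoU = (2C + 2 + N − H − X)/2 = (2·16 + 2 + 3 − 18 − 1)/2 = 18/2 = 9.
(Structurally: 2 ring(s) + 7 π bond(s) = 9.)

9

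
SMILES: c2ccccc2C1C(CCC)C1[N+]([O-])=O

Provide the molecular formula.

C12H15NO2

Heavy atoms from the SMILES: 12 C, 1 N, 2 O.
Implicit hydrogens by atom environment:
  5 × C (aromatic): 1 H each → 5
  3 × C: 1 H each → 3
  2 × C: 2 H each → 4
  1 × C: 3 H
  1 × C (aromatic): no H
  1 × N (charge +1): no H
  1 × O: no H
  1 × O (charge -1): no H
  Total hydrogens = 15.
Molecular formula: C12H15NO2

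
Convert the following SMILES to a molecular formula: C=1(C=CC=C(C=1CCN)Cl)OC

C9H12ClNO

Heavy atoms from the SMILES: 9 C, 1 Cl, 1 N, 1 O.
Implicit hydrogens by atom environment:
  3 × C (aromatic): 1 H each → 3
  3 × C (aromatic): no H
  2 × C: 2 H each → 4
  1 × C: 3 H
  1 × Cl: no H
  1 × N: 2 H
  1 × O: no H
  Total hydrogens = 12.
Molecular formula: C9H12ClNO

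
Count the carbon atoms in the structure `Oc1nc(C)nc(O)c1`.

5

The symbol for carbon appears 5 times in the SMILES. Lowercase c denotes aromatic carbon and counts toward C.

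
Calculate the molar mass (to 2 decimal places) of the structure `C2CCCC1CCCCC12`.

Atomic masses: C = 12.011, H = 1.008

138.25

Molecular formula: C10H18.
M = 10×12.011 + 18×1.008 = 138.25 g/mol.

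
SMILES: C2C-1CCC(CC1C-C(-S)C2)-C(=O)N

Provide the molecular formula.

Heavy atoms from the SMILES: 11 C, 1 N, 1 O, 1 S.
Implicit hydrogens by atom environment:
  6 × C: 2 H each → 12
  4 × C: 1 H each → 4
  1 × C: no H
  1 × N: 2 H
  1 × O: no H
  1 × S: 1 H
  Total hydrogens = 19.
Molecular formula: C11H19NOS

C11H19NOS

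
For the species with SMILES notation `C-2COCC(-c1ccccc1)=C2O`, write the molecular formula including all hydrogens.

Heavy atoms from the SMILES: 11 C, 2 O.
Implicit hydrogens by atom environment:
  5 × C (aromatic): 1 H each → 5
  3 × C: 2 H each → 6
  2 × C: no H
  1 × C (aromatic): no H
  1 × O: 1 H
  1 × O: no H
  Total hydrogens = 12.
Molecular formula: C11H12O2

C11H12O2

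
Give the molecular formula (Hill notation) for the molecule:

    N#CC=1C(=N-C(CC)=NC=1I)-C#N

C8H5IN4

Heavy atoms from the SMILES: 8 C, 1 I, 4 N.
Implicit hydrogens by atom environment:
  4 × C (aromatic): no H
  2 × C: no H
  2 × N (aromatic): no H
  2 × N: no H
  1 × C: 3 H
  1 × C: 2 H
  1 × I: no H
  Total hydrogens = 5.
Molecular formula: C8H5IN4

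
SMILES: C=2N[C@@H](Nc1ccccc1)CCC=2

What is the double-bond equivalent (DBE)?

6

Molecular formula from the SMILES: C11H14N2.
DoU = (2C + 2 + N − H − X)/2 = (2·11 + 2 + 2 − 14 − 0)/2 = 12/2 = 6.
(Structurally: 2 ring(s) + 4 π bond(s) = 6.)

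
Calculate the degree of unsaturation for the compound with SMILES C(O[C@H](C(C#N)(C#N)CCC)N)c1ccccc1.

Molecular formula from the SMILES: C14H17N3O.
DoU = (2C + 2 + N − H − X)/2 = (2·14 + 2 + 3 − 17 − 0)/2 = 16/2 = 8.
(Structurally: 1 ring(s) + 7 π bond(s) = 8.)

8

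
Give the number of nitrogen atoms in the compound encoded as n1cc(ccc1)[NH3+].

The symbol for nitrogen appears 2 times in the SMILES.

2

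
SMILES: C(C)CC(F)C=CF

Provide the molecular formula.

C6H10F2

Heavy atoms from the SMILES: 6 C, 2 F.
Implicit hydrogens by atom environment:
  3 × C: 1 H each → 3
  2 × C: 2 H each → 4
  2 × F: no H
  1 × C: 3 H
  Total hydrogens = 10.
Molecular formula: C6H10F2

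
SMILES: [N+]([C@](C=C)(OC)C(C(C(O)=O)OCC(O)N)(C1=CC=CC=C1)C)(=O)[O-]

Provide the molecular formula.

Heavy atoms from the SMILES: 16 C, 2 N, 7 O.
Implicit hydrogens by atom environment:
  5 × C (aromatic): 1 H each → 5
  4 × O: no H
  3 × C: 1 H each → 3
  3 × C: no H
  2 × C: 3 H each → 6
  2 × C: 2 H each → 4
  2 × O: 1 H each → 2
  1 × C (aromatic): no H
  1 × N: 2 H
  1 × N (charge +1): no H
  1 × O (charge -1): no H
  Total hydrogens = 22.
Molecular formula: C16H22N2O7

C16H22N2O7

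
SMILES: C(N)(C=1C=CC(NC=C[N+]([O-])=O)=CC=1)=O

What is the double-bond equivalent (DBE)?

7

Molecular formula from the SMILES: C9H9N3O3.
DoU = (2C + 2 + N − H − X)/2 = (2·9 + 2 + 3 − 9 − 0)/2 = 14/2 = 7.
(Structurally: 1 ring(s) + 6 π bond(s) = 7.)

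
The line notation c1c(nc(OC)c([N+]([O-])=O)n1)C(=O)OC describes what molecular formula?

Heavy atoms from the SMILES: 7 C, 3 N, 5 O.
Implicit hydrogens by atom environment:
  4 × O: no H
  3 × C (aromatic): no H
  2 × C: 3 H each → 6
  2 × N (aromatic): no H
  1 × C (aromatic): 1 H
  1 × C: no H
  1 × N (charge +1): no H
  1 × O (charge -1): no H
  Total hydrogens = 7.
Molecular formula: C7H7N3O5

C7H7N3O5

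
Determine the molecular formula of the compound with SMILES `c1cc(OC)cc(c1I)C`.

Heavy atoms from the SMILES: 8 C, 1 I, 1 O.
Implicit hydrogens by atom environment:
  3 × C (aromatic): 1 H each → 3
  3 × C (aromatic): no H
  2 × C: 3 H each → 6
  1 × I: no H
  1 × O: no H
  Total hydrogens = 9.
Molecular formula: C8H9IO

C8H9IO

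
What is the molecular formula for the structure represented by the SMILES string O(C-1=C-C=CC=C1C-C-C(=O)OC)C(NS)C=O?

Heavy atoms from the SMILES: 12 C, 1 N, 4 O, 1 S.
Implicit hydrogens by atom environment:
  4 × C (aromatic): 1 H each → 4
  4 × O: no H
  2 × C: 2 H each → 4
  2 × C: 1 H each → 2
  2 × C (aromatic): no H
  1 × C: 3 H
  1 × C: no H
  1 × N: 1 H
  1 × S: 1 H
  Total hydrogens = 15.
Molecular formula: C12H15NO4S

C12H15NO4S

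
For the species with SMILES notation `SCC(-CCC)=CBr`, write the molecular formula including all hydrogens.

C6H11BrS

Heavy atoms from the SMILES: 1 Br, 6 C, 1 S.
Implicit hydrogens by atom environment:
  3 × C: 2 H each → 6
  1 × Br: no H
  1 × C: 3 H
  1 × C: 1 H
  1 × C: no H
  1 × S: 1 H
  Total hydrogens = 11.
Molecular formula: C6H11BrS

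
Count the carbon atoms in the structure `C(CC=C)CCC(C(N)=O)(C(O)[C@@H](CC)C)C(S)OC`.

The symbol for carbon appears 15 times in the SMILES.

15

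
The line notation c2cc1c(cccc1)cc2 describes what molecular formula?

Heavy atoms from the SMILES: 10 C.
Implicit hydrogens by atom environment:
  8 × C (aromatic): 1 H each → 8
  2 × C (aromatic): no H
  Total hydrogens = 8.
Molecular formula: C10H8

C10H8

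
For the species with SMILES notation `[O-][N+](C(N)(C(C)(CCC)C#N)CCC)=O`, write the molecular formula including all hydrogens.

C10H19N3O2

Heavy atoms from the SMILES: 10 C, 3 N, 2 O.
Implicit hydrogens by atom environment:
  4 × C: 2 H each → 8
  3 × C: 3 H each → 9
  3 × C: no H
  1 × N: 2 H
  1 × N (charge +1): no H
  1 × N: no H
  1 × O: no H
  1 × O (charge -1): no H
  Total hydrogens = 19.
Molecular formula: C10H19N3O2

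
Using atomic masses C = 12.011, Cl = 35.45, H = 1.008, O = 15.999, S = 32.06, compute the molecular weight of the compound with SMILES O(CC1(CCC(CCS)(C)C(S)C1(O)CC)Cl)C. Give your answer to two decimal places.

Molecular formula: C13H25ClO2S2.
M = 13×12.011 + 1×35.45 + 25×1.008 + 2×15.999 + 2×32.06 = 312.91 g/mol.

312.91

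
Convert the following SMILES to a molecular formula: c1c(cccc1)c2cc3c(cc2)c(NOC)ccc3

C17H15NO

Heavy atoms from the SMILES: 17 C, 1 N, 1 O.
Implicit hydrogens by atom environment:
  11 × C (aromatic): 1 H each → 11
  5 × C (aromatic): no H
  1 × C: 3 H
  1 × N: 1 H
  1 × O: no H
  Total hydrogens = 15.
Molecular formula: C17H15NO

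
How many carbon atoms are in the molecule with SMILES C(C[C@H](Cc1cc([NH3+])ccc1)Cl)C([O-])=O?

11

The symbol for carbon appears 11 times in the SMILES. Lowercase c denotes aromatic carbon and counts toward C.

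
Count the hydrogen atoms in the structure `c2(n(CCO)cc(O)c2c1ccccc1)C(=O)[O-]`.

Hydrogens are implicit in SMILES; fill each atom to its normal valence:
  6 × C (aromatic): 1 H each → 6
  4 × C (aromatic): no H
  2 × C: 2 H each → 4
  2 × O: 1 H each → 2
  1 × C: no H
  1 × N (aromatic): no H
  1 × O: no H
  1 × O (charge -1): no H
  Total hydrogens = 12.

12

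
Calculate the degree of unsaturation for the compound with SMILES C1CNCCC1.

Molecular formula from the SMILES: C5H11N.
DoU = (2C + 2 + N − H − X)/2 = (2·5 + 2 + 1 − 11 − 0)/2 = 2/2 = 1.
(Structurally: 1 ring(s) + 0 π bond(s) = 1.)

1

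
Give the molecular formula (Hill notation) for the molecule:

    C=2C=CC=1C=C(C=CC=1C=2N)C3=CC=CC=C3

Heavy atoms from the SMILES: 16 C, 1 N.
Implicit hydrogens by atom environment:
  11 × C (aromatic): 1 H each → 11
  5 × C (aromatic): no H
  1 × N: 2 H
  Total hydrogens = 13.
Molecular formula: C16H13N

C16H13N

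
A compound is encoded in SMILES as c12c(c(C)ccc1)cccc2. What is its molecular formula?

Heavy atoms from the SMILES: 11 C.
Implicit hydrogens by atom environment:
  7 × C (aromatic): 1 H each → 7
  3 × C (aromatic): no H
  1 × C: 3 H
  Total hydrogens = 10.
Molecular formula: C11H10

C11H10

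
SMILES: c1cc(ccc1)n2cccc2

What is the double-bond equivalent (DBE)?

Molecular formula from the SMILES: C10H9N.
DoU = (2C + 2 + N − H − X)/2 = (2·10 + 2 + 1 − 9 − 0)/2 = 14/2 = 7.
(Structurally: 2 ring(s) + 5 π bond(s) = 7.)

7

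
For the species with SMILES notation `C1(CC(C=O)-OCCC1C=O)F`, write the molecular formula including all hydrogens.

C8H11FO3

Heavy atoms from the SMILES: 8 C, 1 F, 3 O.
Implicit hydrogens by atom environment:
  5 × C: 1 H each → 5
  3 × C: 2 H each → 6
  3 × O: no H
  1 × F: no H
  Total hydrogens = 11.
Molecular formula: C8H11FO3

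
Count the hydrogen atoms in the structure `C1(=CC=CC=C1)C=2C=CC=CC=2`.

10

Hydrogens are implicit in SMILES; fill each atom to its normal valence:
  10 × C (aromatic): 1 H each → 10
  2 × C (aromatic): no H
  Total hydrogens = 10.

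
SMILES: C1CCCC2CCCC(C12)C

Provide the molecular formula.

C11H20

Heavy atoms from the SMILES: 11 C.
Implicit hydrogens by atom environment:
  7 × C: 2 H each → 14
  3 × C: 1 H each → 3
  1 × C: 3 H
  Total hydrogens = 20.
Molecular formula: C11H20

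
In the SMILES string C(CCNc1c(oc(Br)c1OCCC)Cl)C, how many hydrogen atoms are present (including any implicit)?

17

Hydrogens are implicit in SMILES; fill each atom to its normal valence:
  5 × C: 2 H each → 10
  4 × C (aromatic): no H
  2 × C: 3 H each → 6
  1 × Br: no H
  1 × Cl: no H
  1 × N: 1 H
  1 × O (aromatic): no H
  1 × O: no H
  Total hydrogens = 17.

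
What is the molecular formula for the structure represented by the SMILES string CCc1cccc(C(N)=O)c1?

C9H11NO

Heavy atoms from the SMILES: 9 C, 1 N, 1 O.
Implicit hydrogens by atom environment:
  4 × C (aromatic): 1 H each → 4
  2 × C (aromatic): no H
  1 × C: 3 H
  1 × C: 2 H
  1 × C: no H
  1 × N: 2 H
  1 × O: no H
  Total hydrogens = 11.
Molecular formula: C9H11NO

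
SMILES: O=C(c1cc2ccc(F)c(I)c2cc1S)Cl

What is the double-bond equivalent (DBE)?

Molecular formula from the SMILES: C11H5ClFIOS.
DoU = (2C + 2 + N − H − X)/2 = (2·11 + 2 + 0 − 5 − 3)/2 = 16/2 = 8.
(Structurally: 2 ring(s) + 6 π bond(s) = 8.)

8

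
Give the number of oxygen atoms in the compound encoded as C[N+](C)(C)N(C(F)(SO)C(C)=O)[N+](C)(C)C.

2

The symbol for oxygen appears 2 times in the SMILES.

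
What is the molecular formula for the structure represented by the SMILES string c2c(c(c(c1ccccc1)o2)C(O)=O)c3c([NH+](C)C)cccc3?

Heavy atoms from the SMILES: 19 C, 1 N, 3 O.
Implicit hydrogens by atom environment:
  10 × C (aromatic): 1 H each → 10
  6 × C (aromatic): no H
  2 × C: 3 H each → 6
  1 × C: no H
  1 × N (charge +1): 1 H
  1 × O: 1 H
  1 × O (aromatic): no H
  1 × O: no H
  Total hydrogens = 18.
Net charge +1.
Molecular formula: C19H18NO3+

C19H18NO3+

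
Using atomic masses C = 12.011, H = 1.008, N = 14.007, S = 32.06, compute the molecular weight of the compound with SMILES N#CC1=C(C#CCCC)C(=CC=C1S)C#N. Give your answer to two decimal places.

Molecular formula: C13H10N2S.
M = 13×12.011 + 10×1.008 + 2×14.007 + 1×32.06 = 226.30 g/mol.

226.30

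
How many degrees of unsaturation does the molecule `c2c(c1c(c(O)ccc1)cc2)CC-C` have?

7

Molecular formula from the SMILES: C13H14O.
DoU = (2C + 2 + N − H − X)/2 = (2·13 + 2 + 0 − 14 − 0)/2 = 14/2 = 7.
(Structurally: 2 ring(s) + 5 π bond(s) = 7.)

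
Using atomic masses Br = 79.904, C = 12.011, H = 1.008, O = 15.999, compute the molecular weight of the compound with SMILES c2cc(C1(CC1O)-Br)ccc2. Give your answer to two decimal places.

Molecular formula: C9H9BrO.
M = 1×79.904 + 9×12.011 + 9×1.008 + 1×15.999 = 213.07 g/mol.

213.07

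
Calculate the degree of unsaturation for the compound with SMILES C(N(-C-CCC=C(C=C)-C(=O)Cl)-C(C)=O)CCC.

4

Molecular formula from the SMILES: C14H22ClNO2.
DoU = (2C + 2 + N − H − X)/2 = (2·14 + 2 + 1 − 22 − 1)/2 = 8/2 = 4.
(Structurally: 0 ring(s) + 4 π bond(s) = 4.)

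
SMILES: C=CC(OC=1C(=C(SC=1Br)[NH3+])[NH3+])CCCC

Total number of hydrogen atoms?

Hydrogens are implicit in SMILES; fill each atom to its normal valence:
  4 × C: 2 H each → 8
  4 × C (aromatic): no H
  2 × C: 1 H each → 2
  2 × N (charge +1): 3 H each → 6
  1 × Br: no H
  1 × C: 3 H
  1 × O: no H
  1 × S (aromatic): no H
  Total hydrogens = 19.

19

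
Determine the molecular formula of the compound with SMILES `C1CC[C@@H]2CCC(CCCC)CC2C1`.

Heavy atoms from the SMILES: 14 C.
Implicit hydrogens by atom environment:
  10 × C: 2 H each → 20
  3 × C: 1 H each → 3
  1 × C: 3 H
  Total hydrogens = 26.
Molecular formula: C14H26

C14H26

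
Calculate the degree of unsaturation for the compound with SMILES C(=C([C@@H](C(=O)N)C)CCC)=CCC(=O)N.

Molecular formula from the SMILES: C11H18N2O2.
DoU = (2C + 2 + N − H − X)/2 = (2·11 + 2 + 2 − 18 − 0)/2 = 8/2 = 4.
(Structurally: 0 ring(s) + 4 π bond(s) = 4.)

4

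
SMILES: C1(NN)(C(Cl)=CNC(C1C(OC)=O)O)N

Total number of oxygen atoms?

3

The symbol for oxygen appears 3 times in the SMILES.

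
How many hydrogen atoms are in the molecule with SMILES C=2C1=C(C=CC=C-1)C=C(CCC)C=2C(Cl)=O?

13

Hydrogens are implicit in SMILES; fill each atom to its normal valence:
  6 × C (aromatic): 1 H each → 6
  4 × C (aromatic): no H
  2 × C: 2 H each → 4
  1 × C: 3 H
  1 × C: no H
  1 × Cl: no H
  1 × O: no H
  Total hydrogens = 13.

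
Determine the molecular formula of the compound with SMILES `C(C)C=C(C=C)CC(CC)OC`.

C11H20O

Heavy atoms from the SMILES: 11 C, 1 O.
Implicit hydrogens by atom environment:
  4 × C: 2 H each → 8
  3 × C: 3 H each → 9
  3 × C: 1 H each → 3
  1 × C: no H
  1 × O: no H
  Total hydrogens = 20.
Molecular formula: C11H20O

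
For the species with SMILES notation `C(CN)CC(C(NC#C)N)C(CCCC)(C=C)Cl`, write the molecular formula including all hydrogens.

Heavy atoms from the SMILES: 14 C, 1 Cl, 3 N.
Implicit hydrogens by atom environment:
  7 × C: 2 H each → 14
  4 × C: 1 H each → 4
  2 × C: no H
  2 × N: 2 H each → 4
  1 × C: 3 H
  1 × Cl: no H
  1 × N: 1 H
  Total hydrogens = 26.
Molecular formula: C14H26ClN3

C14H26ClN3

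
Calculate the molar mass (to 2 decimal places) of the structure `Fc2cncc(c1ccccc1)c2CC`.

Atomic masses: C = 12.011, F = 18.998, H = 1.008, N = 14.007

Molecular formula: C13H12FN.
M = 13×12.011 + 1×18.998 + 12×1.008 + 1×14.007 = 201.24 g/mol.

201.24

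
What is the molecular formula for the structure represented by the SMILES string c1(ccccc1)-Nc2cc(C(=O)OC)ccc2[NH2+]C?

Heavy atoms from the SMILES: 15 C, 2 N, 2 O.
Implicit hydrogens by atom environment:
  8 × C (aromatic): 1 H each → 8
  4 × C (aromatic): no H
  2 × C: 3 H each → 6
  2 × O: no H
  1 × C: no H
  1 × N (charge +1): 2 H
  1 × N: 1 H
  Total hydrogens = 17.
Net charge +1.
Molecular formula: C15H17N2O2+

C15H17N2O2+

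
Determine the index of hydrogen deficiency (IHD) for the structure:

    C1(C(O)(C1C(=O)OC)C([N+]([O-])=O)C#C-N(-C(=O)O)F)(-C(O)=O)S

7

Molecular formula from the SMILES: C10H9FN2O9S.
DoU = (2C + 2 + N − H − X)/2 = (2·10 + 2 + 2 − 9 − 1)/2 = 14/2 = 7.
(Structurally: 1 ring(s) + 6 π bond(s) = 7.)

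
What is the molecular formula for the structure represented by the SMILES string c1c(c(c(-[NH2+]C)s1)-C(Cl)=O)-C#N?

Heavy atoms from the SMILES: 7 C, 1 Cl, 2 N, 1 O, 1 S.
Implicit hydrogens by atom environment:
  3 × C (aromatic): no H
  2 × C: no H
  1 × C: 3 H
  1 × C (aromatic): 1 H
  1 × Cl: no H
  1 × N (charge +1): 2 H
  1 × N: no H
  1 × O: no H
  1 × S (aromatic): no H
  Total hydrogens = 6.
Net charge +1.
Molecular formula: C7H6ClN2OS+

C7H6ClN2OS+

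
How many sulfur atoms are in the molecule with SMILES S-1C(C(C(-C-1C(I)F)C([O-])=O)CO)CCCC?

The symbol for sulfur appears 1 time in the SMILES.

1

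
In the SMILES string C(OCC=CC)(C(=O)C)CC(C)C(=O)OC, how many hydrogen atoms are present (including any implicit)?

20

Hydrogens are implicit in SMILES; fill each atom to its normal valence:
  4 × C: 3 H each → 12
  4 × C: 1 H each → 4
  4 × O: no H
  2 × C: 2 H each → 4
  2 × C: no H
  Total hydrogens = 20.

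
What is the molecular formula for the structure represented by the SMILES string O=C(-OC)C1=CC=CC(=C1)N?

Heavy atoms from the SMILES: 8 C, 1 N, 2 O.
Implicit hydrogens by atom environment:
  4 × C (aromatic): 1 H each → 4
  2 × C (aromatic): no H
  2 × O: no H
  1 × C: 3 H
  1 × C: no H
  1 × N: 2 H
  Total hydrogens = 9.
Molecular formula: C8H9NO2

C8H9NO2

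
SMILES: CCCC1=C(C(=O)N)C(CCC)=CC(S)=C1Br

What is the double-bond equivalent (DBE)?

5

Molecular formula from the SMILES: C13H18BrNOS.
DoU = (2C + 2 + N − H − X)/2 = (2·13 + 2 + 1 − 18 − 1)/2 = 10/2 = 5.
(Structurally: 1 ring(s) + 4 π bond(s) = 5.)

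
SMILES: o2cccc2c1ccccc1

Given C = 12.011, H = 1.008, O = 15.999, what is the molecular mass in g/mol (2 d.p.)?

Molecular formula: C10H8O.
M = 10×12.011 + 8×1.008 + 1×15.999 = 144.17 g/mol.

144.17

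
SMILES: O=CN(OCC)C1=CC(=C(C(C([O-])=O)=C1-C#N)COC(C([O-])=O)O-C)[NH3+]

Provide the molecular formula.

C15H16N3O8-

Heavy atoms from the SMILES: 15 C, 3 N, 8 O.
Implicit hydrogens by atom environment:
  6 × O: no H
  5 × C (aromatic): no H
  3 × C: no H
  2 × C: 3 H each → 6
  2 × C: 2 H each → 4
  2 × C: 1 H each → 2
  2 × N: no H
  2 × O (charge -1): no H
  1 × C (aromatic): 1 H
  1 × N (charge +1): 3 H
  Total hydrogens = 16.
Net charge -1.
Molecular formula: C15H16N3O8-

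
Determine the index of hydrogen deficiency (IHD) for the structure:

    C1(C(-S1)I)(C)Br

1

Molecular formula from the SMILES: C3H4BrIS.
DoU = (2C + 2 + N − H − X)/2 = (2·3 + 2 + 0 − 4 − 2)/2 = 2/2 = 1.
(Structurally: 1 ring(s) + 0 π bond(s) = 1.)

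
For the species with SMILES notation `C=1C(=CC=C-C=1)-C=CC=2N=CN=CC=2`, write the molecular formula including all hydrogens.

Heavy atoms from the SMILES: 12 C, 2 N.
Implicit hydrogens by atom environment:
  8 × C (aromatic): 1 H each → 8
  2 × C: 1 H each → 2
  2 × C (aromatic): no H
  2 × N (aromatic): no H
  Total hydrogens = 10.
Molecular formula: C12H10N2

C12H10N2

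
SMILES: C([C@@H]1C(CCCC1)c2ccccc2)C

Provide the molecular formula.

C14H20

Heavy atoms from the SMILES: 14 C.
Implicit hydrogens by atom environment:
  5 × C: 2 H each → 10
  5 × C (aromatic): 1 H each → 5
  2 × C: 1 H each → 2
  1 × C: 3 H
  1 × C (aromatic): no H
  Total hydrogens = 20.
Molecular formula: C14H20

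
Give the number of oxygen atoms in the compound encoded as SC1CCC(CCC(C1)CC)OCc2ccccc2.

The symbol for oxygen appears 1 time in the SMILES.

1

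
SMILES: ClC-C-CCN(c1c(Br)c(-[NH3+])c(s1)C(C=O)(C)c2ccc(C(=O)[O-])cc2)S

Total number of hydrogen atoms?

Hydrogens are implicit in SMILES; fill each atom to its normal valence:
  6 × C (aromatic): no H
  4 × C: 2 H each → 8
  4 × C (aromatic): 1 H each → 4
  2 × C: no H
  2 × O: no H
  1 × Br: no H
  1 × C: 3 H
  1 × C: 1 H
  1 × Cl: no H
  1 × N (charge +1): 3 H
  1 × N: no H
  1 × O (charge -1): no H
  1 × S: 1 H
  1 × S (aromatic): no H
  Total hydrogens = 20.

20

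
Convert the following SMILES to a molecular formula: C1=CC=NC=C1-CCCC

Heavy atoms from the SMILES: 9 C, 1 N.
Implicit hydrogens by atom environment:
  4 × C (aromatic): 1 H each → 4
  3 × C: 2 H each → 6
  1 × C: 3 H
  1 × C (aromatic): no H
  1 × N (aromatic): no H
  Total hydrogens = 13.
Molecular formula: C9H13N

C9H13N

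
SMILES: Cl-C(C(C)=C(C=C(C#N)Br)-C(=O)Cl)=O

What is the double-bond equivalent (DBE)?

6

Molecular formula from the SMILES: C8H4BrCl2NO2.
DoU = (2C + 2 + N − H − X)/2 = (2·8 + 2 + 1 − 4 − 3)/2 = 12/2 = 6.
(Structurally: 0 ring(s) + 6 π bond(s) = 6.)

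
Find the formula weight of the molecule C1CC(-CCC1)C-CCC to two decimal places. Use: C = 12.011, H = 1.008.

Molecular formula: C10H20.
M = 10×12.011 + 20×1.008 = 140.27 g/mol.

140.27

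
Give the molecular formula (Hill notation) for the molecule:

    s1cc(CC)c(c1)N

C6H9NS

Heavy atoms from the SMILES: 6 C, 1 N, 1 S.
Implicit hydrogens by atom environment:
  2 × C (aromatic): 1 H each → 2
  2 × C (aromatic): no H
  1 × C: 3 H
  1 × C: 2 H
  1 × N: 2 H
  1 × S (aromatic): no H
  Total hydrogens = 9.
Molecular formula: C6H9NS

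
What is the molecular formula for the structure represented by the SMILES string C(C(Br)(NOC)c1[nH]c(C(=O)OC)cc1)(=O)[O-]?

C9H10BrN2O5-

Heavy atoms from the SMILES: 1 Br, 9 C, 2 N, 5 O.
Implicit hydrogens by atom environment:
  4 × O: no H
  3 × C: no H
  2 × C: 3 H each → 6
  2 × C (aromatic): 1 H each → 2
  2 × C (aromatic): no H
  1 × Br: no H
  1 × N (aromatic): 1 H
  1 × N: 1 H
  1 × O (charge -1): no H
  Total hydrogens = 10.
Net charge -1.
Molecular formula: C9H10BrN2O5-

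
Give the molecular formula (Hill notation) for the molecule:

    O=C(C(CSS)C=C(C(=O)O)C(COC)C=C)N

Heavy atoms from the SMILES: 11 C, 1 N, 4 O, 2 S.
Implicit hydrogens by atom environment:
  4 × C: 1 H each → 4
  3 × C: 2 H each → 6
  3 × C: no H
  3 × O: no H
  1 × C: 3 H
  1 × N: 2 H
  1 × O: 1 H
  1 × S: 1 H
  1 × S: no H
  Total hydrogens = 17.
Molecular formula: C11H17NO4S2

C11H17NO4S2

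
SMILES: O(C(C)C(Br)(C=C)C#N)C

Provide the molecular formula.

C7H10BrNO

Heavy atoms from the SMILES: 1 Br, 7 C, 1 N, 1 O.
Implicit hydrogens by atom environment:
  2 × C: 3 H each → 6
  2 × C: 1 H each → 2
  2 × C: no H
  1 × Br: no H
  1 × C: 2 H
  1 × N: no H
  1 × O: no H
  Total hydrogens = 10.
Molecular formula: C7H10BrNO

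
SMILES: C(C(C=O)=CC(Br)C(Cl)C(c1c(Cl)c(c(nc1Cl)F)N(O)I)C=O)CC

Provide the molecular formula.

C15H14BrCl3FIN2O3

Heavy atoms from the SMILES: 1 Br, 15 C, 3 Cl, 1 F, 1 I, 2 N, 3 O.
Implicit hydrogens by atom environment:
  6 × C: 1 H each → 6
  5 × C (aromatic): no H
  3 × Cl: no H
  2 × C: 2 H each → 4
  2 × O: no H
  1 × Br: no H
  1 × C: 3 H
  1 × C: no H
  1 × F: no H
  1 × I: no H
  1 × N (aromatic): no H
  1 × N: no H
  1 × O: 1 H
  Total hydrogens = 14.
Molecular formula: C15H14BrCl3FIN2O3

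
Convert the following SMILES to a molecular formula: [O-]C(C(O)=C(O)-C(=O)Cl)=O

C4H2ClO5-

Heavy atoms from the SMILES: 4 C, 1 Cl, 5 O.
Implicit hydrogens by atom environment:
  4 × C: no H
  2 × O: 1 H each → 2
  2 × O: no H
  1 × Cl: no H
  1 × O (charge -1): no H
  Total hydrogens = 2.
Net charge -1.
Molecular formula: C4H2ClO5-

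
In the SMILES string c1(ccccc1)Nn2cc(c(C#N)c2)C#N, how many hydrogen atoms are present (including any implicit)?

Hydrogens are implicit in SMILES; fill each atom to its normal valence:
  7 × C (aromatic): 1 H each → 7
  3 × C (aromatic): no H
  2 × C: no H
  2 × N: no H
  1 × N: 1 H
  1 × N (aromatic): no H
  Total hydrogens = 8.

8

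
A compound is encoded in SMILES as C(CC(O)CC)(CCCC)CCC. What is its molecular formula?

Heavy atoms from the SMILES: 12 C, 1 O.
Implicit hydrogens by atom environment:
  7 × C: 2 H each → 14
  3 × C: 3 H each → 9
  2 × C: 1 H each → 2
  1 × O: 1 H
  Total hydrogens = 26.
Molecular formula: C12H26O

C12H26O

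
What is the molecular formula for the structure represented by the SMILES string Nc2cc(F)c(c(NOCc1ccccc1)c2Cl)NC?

Heavy atoms from the SMILES: 14 C, 1 Cl, 1 F, 3 N, 1 O.
Implicit hydrogens by atom environment:
  6 × C (aromatic): 1 H each → 6
  6 × C (aromatic): no H
  2 × N: 1 H each → 2
  1 × C: 3 H
  1 × C: 2 H
  1 × Cl: no H
  1 × F: no H
  1 × N: 2 H
  1 × O: no H
  Total hydrogens = 15.
Molecular formula: C14H15ClFN3O

C14H15ClFN3O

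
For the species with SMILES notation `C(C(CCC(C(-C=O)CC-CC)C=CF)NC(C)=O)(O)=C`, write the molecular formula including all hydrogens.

C16H26FNO3

Heavy atoms from the SMILES: 16 C, 1 F, 1 N, 3 O.
Implicit hydrogens by atom environment:
  6 × C: 2 H each → 12
  6 × C: 1 H each → 6
  2 × C: 3 H each → 6
  2 × C: no H
  2 × O: no H
  1 × F: no H
  1 × N: 1 H
  1 × O: 1 H
  Total hydrogens = 26.
Molecular formula: C16H26FNO3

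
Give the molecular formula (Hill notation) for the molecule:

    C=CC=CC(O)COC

Heavy atoms from the SMILES: 7 C, 2 O.
Implicit hydrogens by atom environment:
  4 × C: 1 H each → 4
  2 × C: 2 H each → 4
  1 × C: 3 H
  1 × O: 1 H
  1 × O: no H
  Total hydrogens = 12.
Molecular formula: C7H12O2

C7H12O2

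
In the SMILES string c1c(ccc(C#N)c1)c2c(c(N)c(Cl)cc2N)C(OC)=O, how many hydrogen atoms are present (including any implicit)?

12

Hydrogens are implicit in SMILES; fill each atom to its normal valence:
  7 × C (aromatic): no H
  5 × C (aromatic): 1 H each → 5
  2 × C: no H
  2 × N: 2 H each → 4
  2 × O: no H
  1 × C: 3 H
  1 × Cl: no H
  1 × N: no H
  Total hydrogens = 12.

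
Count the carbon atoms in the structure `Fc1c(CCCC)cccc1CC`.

The symbol for carbon appears 12 times in the SMILES. Lowercase c denotes aromatic carbon and counts toward C.

12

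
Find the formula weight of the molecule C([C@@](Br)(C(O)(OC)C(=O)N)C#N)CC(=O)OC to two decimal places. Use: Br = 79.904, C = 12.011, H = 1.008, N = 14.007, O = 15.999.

309.12

Molecular formula: C9H13BrN2O5.
M = 1×79.904 + 9×12.011 + 13×1.008 + 2×14.007 + 5×15.999 = 309.12 g/mol.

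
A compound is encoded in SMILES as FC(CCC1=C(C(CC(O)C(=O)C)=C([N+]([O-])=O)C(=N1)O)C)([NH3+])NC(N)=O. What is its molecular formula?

C14H21FN5O6+

Heavy atoms from the SMILES: 14 C, 1 F, 5 N, 6 O.
Implicit hydrogens by atom environment:
  5 × C (aromatic): no H
  3 × C: 2 H each → 6
  3 × C: no H
  3 × O: no H
  2 × C: 3 H each → 6
  2 × O: 1 H each → 2
  1 × C: 1 H
  1 × F: no H
  1 × N (charge +1): 3 H
  1 × N: 2 H
  1 × N: 1 H
  1 × N (aromatic): no H
  1 × N (charge +1): no H
  1 × O (charge -1): no H
  Total hydrogens = 21.
Net charge +1.
Molecular formula: C14H21FN5O6+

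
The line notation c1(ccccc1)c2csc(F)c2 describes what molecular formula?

C10H7FS

Heavy atoms from the SMILES: 10 C, 1 F, 1 S.
Implicit hydrogens by atom environment:
  7 × C (aromatic): 1 H each → 7
  3 × C (aromatic): no H
  1 × F: no H
  1 × S (aromatic): no H
  Total hydrogens = 7.
Molecular formula: C10H7FS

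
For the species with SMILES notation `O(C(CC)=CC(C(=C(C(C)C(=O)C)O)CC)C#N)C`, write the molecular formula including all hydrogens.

Heavy atoms from the SMILES: 15 C, 1 N, 3 O.
Implicit hydrogens by atom environment:
  5 × C: 3 H each → 15
  5 × C: no H
  3 × C: 1 H each → 3
  2 × C: 2 H each → 4
  2 × O: no H
  1 × N: no H
  1 × O: 1 H
  Total hydrogens = 23.
Molecular formula: C15H23NO3

C15H23NO3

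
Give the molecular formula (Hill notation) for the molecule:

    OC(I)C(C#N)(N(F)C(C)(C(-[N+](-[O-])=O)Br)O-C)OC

C8H12BrFIN3O5

Heavy atoms from the SMILES: 1 Br, 8 C, 1 F, 1 I, 3 N, 5 O.
Implicit hydrogens by atom environment:
  3 × C: 3 H each → 9
  3 × C: no H
  3 × O: no H
  2 × C: 1 H each → 2
  2 × N: no H
  1 × Br: no H
  1 × F: no H
  1 × I: no H
  1 × N (charge +1): no H
  1 × O: 1 H
  1 × O (charge -1): no H
  Total hydrogens = 12.
Molecular formula: C8H12BrFIN3O5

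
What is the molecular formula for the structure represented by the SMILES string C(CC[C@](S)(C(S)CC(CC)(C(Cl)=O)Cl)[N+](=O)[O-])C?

C11H19Cl2NO3S2

Heavy atoms from the SMILES: 11 C, 2 Cl, 1 N, 3 O, 2 S.
Implicit hydrogens by atom environment:
  5 × C: 2 H each → 10
  3 × C: no H
  2 × C: 3 H each → 6
  2 × Cl: no H
  2 × O: no H
  2 × S: 1 H each → 2
  1 × C: 1 H
  1 × N (charge +1): no H
  1 × O (charge -1): no H
  Total hydrogens = 19.
Molecular formula: C11H19Cl2NO3S2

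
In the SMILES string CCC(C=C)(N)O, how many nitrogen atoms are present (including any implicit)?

1

The symbol for nitrogen appears 1 time in the SMILES.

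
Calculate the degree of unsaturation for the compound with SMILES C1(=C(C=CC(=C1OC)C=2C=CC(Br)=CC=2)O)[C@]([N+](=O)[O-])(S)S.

9

Molecular formula from the SMILES: C14H12BrNO4S2.
DoU = (2C + 2 + N − H − X)/2 = (2·14 + 2 + 1 − 12 − 1)/2 = 18/2 = 9.
(Structurally: 2 ring(s) + 7 π bond(s) = 9.)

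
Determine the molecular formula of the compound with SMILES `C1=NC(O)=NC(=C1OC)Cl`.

Heavy atoms from the SMILES: 5 C, 1 Cl, 2 N, 2 O.
Implicit hydrogens by atom environment:
  3 × C (aromatic): no H
  2 × N (aromatic): no H
  1 × C: 3 H
  1 × C (aromatic): 1 H
  1 × Cl: no H
  1 × O: 1 H
  1 × O: no H
  Total hydrogens = 5.
Molecular formula: C5H5ClN2O2

C5H5ClN2O2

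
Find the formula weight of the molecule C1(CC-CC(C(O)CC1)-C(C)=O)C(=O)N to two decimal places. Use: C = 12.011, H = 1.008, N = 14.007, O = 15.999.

Molecular formula: C11H19NO3.
M = 11×12.011 + 19×1.008 + 1×14.007 + 3×15.999 = 213.28 g/mol.

213.28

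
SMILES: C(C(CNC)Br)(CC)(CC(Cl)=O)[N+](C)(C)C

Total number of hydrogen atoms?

23

Hydrogens are implicit in SMILES; fill each atom to its normal valence:
  5 × C: 3 H each → 15
  3 × C: 2 H each → 6
  2 × C: no H
  1 × Br: no H
  1 × C: 1 H
  1 × Cl: no H
  1 × N: 1 H
  1 × N (charge +1): no H
  1 × O: no H
  Total hydrogens = 23.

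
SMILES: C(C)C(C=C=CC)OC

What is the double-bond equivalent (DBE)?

2

Molecular formula from the SMILES: C8H14O.
DoU = (2C + 2 + N − H − X)/2 = (2·8 + 2 + 0 − 14 − 0)/2 = 4/2 = 2.
(Structurally: 0 ring(s) + 2 π bond(s) = 2.)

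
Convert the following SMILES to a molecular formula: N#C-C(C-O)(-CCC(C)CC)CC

C11H21NO

Heavy atoms from the SMILES: 11 C, 1 N, 1 O.
Implicit hydrogens by atom environment:
  5 × C: 2 H each → 10
  3 × C: 3 H each → 9
  2 × C: no H
  1 × C: 1 H
  1 × N: no H
  1 × O: 1 H
  Total hydrogens = 21.
Molecular formula: C11H21NO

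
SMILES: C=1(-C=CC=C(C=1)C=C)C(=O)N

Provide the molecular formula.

Heavy atoms from the SMILES: 9 C, 1 N, 1 O.
Implicit hydrogens by atom environment:
  4 × C (aromatic): 1 H each → 4
  2 × C (aromatic): no H
  1 × C: 2 H
  1 × C: 1 H
  1 × C: no H
  1 × N: 2 H
  1 × O: no H
  Total hydrogens = 9.
Molecular formula: C9H9NO

C9H9NO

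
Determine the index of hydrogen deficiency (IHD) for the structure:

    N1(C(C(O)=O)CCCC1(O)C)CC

2

Molecular formula from the SMILES: C9H17NO3.
DoU = (2C + 2 + N − H − X)/2 = (2·9 + 2 + 1 − 17 − 0)/2 = 4/2 = 2.
(Structurally: 1 ring(s) + 1 π bond(s) = 2.)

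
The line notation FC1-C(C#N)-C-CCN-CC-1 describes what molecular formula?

Heavy atoms from the SMILES: 8 C, 1 F, 2 N.
Implicit hydrogens by atom environment:
  5 × C: 2 H each → 10
  2 × C: 1 H each → 2
  1 × C: no H
  1 × F: no H
  1 × N: 1 H
  1 × N: no H
  Total hydrogens = 13.
Molecular formula: C8H13FN2

C8H13FN2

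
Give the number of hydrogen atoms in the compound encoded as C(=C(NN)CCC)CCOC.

Hydrogens are implicit in SMILES; fill each atom to its normal valence:
  4 × C: 2 H each → 8
  2 × C: 3 H each → 6
  1 × C: 1 H
  1 × C: no H
  1 × N: 2 H
  1 × N: 1 H
  1 × O: no H
  Total hydrogens = 18.

18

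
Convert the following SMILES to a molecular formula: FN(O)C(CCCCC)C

C7H16FNO

Heavy atoms from the SMILES: 7 C, 1 F, 1 N, 1 O.
Implicit hydrogens by atom environment:
  4 × C: 2 H each → 8
  2 × C: 3 H each → 6
  1 × C: 1 H
  1 × F: no H
  1 × N: no H
  1 × O: 1 H
  Total hydrogens = 16.
Molecular formula: C7H16FNO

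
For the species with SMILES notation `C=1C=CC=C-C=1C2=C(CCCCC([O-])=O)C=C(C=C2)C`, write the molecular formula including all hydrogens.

Heavy atoms from the SMILES: 18 C, 2 O.
Implicit hydrogens by atom environment:
  8 × C (aromatic): 1 H each → 8
  4 × C: 2 H each → 8
  4 × C (aromatic): no H
  1 × C: 3 H
  1 × C: no H
  1 × O: no H
  1 × O (charge -1): no H
  Total hydrogens = 19.
Net charge -1.
Molecular formula: C18H19O2-

C18H19O2-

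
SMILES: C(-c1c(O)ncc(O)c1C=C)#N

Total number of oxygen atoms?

2

The symbol for oxygen appears 2 times in the SMILES.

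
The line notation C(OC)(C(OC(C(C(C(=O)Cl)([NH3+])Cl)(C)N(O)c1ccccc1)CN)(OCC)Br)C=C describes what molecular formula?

Heavy atoms from the SMILES: 1 Br, 19 C, 2 Cl, 3 N, 5 O.
Implicit hydrogens by atom environment:
  5 × C (aromatic): 1 H each → 5
  4 × C: no H
  4 × O: no H
  3 × C: 3 H each → 9
  3 × C: 2 H each → 6
  3 × C: 1 H each → 3
  2 × Cl: no H
  1 × Br: no H
  1 × C (aromatic): no H
  1 × N (charge +1): 3 H
  1 × N: 2 H
  1 × N: no H
  1 × O: 1 H
  Total hydrogens = 29.
Net charge +1.
Molecular formula: C19H29BrCl2N3O5+

C19H29BrCl2N3O5+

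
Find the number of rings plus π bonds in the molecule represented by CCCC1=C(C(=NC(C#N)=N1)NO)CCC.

6

Molecular formula from the SMILES: C11H16N4O.
DoU = (2C + 2 + N − H − X)/2 = (2·11 + 2 + 4 − 16 − 0)/2 = 12/2 = 6.
(Structurally: 1 ring(s) + 5 π bond(s) = 6.)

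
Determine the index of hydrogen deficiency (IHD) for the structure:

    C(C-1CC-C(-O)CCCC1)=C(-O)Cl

Molecular formula from the SMILES: C10H17ClO2.
DoU = (2C + 2 + N − H − X)/2 = (2·10 + 2 + 0 − 17 − 1)/2 = 4/2 = 2.
(Structurally: 1 ring(s) + 1 π bond(s) = 2.)

2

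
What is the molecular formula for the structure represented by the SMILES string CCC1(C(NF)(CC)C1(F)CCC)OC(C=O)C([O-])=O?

C13H20F2NO4-

Heavy atoms from the SMILES: 13 C, 2 F, 1 N, 4 O.
Implicit hydrogens by atom environment:
  4 × C: 2 H each → 8
  4 × C: no H
  3 × C: 3 H each → 9
  3 × O: no H
  2 × C: 1 H each → 2
  2 × F: no H
  1 × N: 1 H
  1 × O (charge -1): no H
  Total hydrogens = 20.
Net charge -1.
Molecular formula: C13H20F2NO4-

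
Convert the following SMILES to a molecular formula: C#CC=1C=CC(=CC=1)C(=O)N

Heavy atoms from the SMILES: 9 C, 1 N, 1 O.
Implicit hydrogens by atom environment:
  4 × C (aromatic): 1 H each → 4
  2 × C (aromatic): no H
  2 × C: no H
  1 × C: 1 H
  1 × N: 2 H
  1 × O: no H
  Total hydrogens = 7.
Molecular formula: C9H7NO

C9H7NO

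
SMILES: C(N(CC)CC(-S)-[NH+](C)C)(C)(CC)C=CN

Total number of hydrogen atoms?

Hydrogens are implicit in SMILES; fill each atom to its normal valence:
  5 × C: 3 H each → 15
  3 × C: 2 H each → 6
  3 × C: 1 H each → 3
  1 × C: no H
  1 × N: 2 H
  1 × N (charge +1): 1 H
  1 × N: no H
  1 × S: 1 H
  Total hydrogens = 28.

28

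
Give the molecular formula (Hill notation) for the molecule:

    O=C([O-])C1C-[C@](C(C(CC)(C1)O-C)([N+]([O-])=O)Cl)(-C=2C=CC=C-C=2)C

C17H21ClNO5-

Heavy atoms from the SMILES: 17 C, 1 Cl, 1 N, 5 O.
Implicit hydrogens by atom environment:
  5 × C (aromatic): 1 H each → 5
  4 × C: no H
  3 × C: 3 H each → 9
  3 × C: 2 H each → 6
  3 × O: no H
  2 × O (charge -1): no H
  1 × C: 1 H
  1 × C (aromatic): no H
  1 × Cl: no H
  1 × N (charge +1): no H
  Total hydrogens = 21.
Net charge -1.
Molecular formula: C17H21ClNO5-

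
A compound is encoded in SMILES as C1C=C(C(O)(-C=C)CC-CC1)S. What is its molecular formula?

C10H16OS

Heavy atoms from the SMILES: 10 C, 1 O, 1 S.
Implicit hydrogens by atom environment:
  6 × C: 2 H each → 12
  2 × C: 1 H each → 2
  2 × C: no H
  1 × O: 1 H
  1 × S: 1 H
  Total hydrogens = 16.
Molecular formula: C10H16OS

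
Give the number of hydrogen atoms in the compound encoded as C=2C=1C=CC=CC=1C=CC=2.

Hydrogens are implicit in SMILES; fill each atom to its normal valence:
  8 × C (aromatic): 1 H each → 8
  2 × C (aromatic): no H
  Total hydrogens = 8.

8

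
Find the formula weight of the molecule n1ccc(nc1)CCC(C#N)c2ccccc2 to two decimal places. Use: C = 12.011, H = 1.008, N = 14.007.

Molecular formula: C14H13N3.
M = 14×12.011 + 13×1.008 + 3×14.007 = 223.28 g/mol.

223.28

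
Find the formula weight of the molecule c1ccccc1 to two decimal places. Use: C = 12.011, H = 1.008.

78.11

Molecular formula: C6H6.
M = 6×12.011 + 6×1.008 = 78.11 g/mol.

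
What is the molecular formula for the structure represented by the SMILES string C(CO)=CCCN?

C5H11NO

Heavy atoms from the SMILES: 5 C, 1 N, 1 O.
Implicit hydrogens by atom environment:
  3 × C: 2 H each → 6
  2 × C: 1 H each → 2
  1 × N: 2 H
  1 × O: 1 H
  Total hydrogens = 11.
Molecular formula: C5H11NO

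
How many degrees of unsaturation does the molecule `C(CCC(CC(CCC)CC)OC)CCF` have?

0

Molecular formula from the SMILES: C14H29FO.
DoU = (2C + 2 + N − H − X)/2 = (2·14 + 2 + 0 − 29 − 1)/2 = 0/2 = 0.
(Structurally: 0 ring(s) + 0 π bond(s) = 0.)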